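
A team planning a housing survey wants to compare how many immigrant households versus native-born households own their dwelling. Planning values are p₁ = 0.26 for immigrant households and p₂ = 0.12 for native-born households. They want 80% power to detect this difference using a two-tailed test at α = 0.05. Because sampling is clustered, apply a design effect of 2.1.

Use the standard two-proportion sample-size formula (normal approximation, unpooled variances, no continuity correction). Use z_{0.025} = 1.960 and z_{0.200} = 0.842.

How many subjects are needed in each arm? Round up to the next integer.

n = (z_{α/2} + z_β)² · [p₁(1−p₁) + p₂(1−p₂)] / (p₁ − p₂)²
  = (1.960 + 0.842)² · (0.26·0.74 + 0.12·0.88) / (0.14)²
  = (2.802)² · (0.1924 + 0.1056) / 0.0196
  = 7.8512 · 0.2980 / 0.0196
  = 119.37
Design effect: 2.1 × 119.37 = 250.68.
Round up → n = 251 per group.

n = 251 per group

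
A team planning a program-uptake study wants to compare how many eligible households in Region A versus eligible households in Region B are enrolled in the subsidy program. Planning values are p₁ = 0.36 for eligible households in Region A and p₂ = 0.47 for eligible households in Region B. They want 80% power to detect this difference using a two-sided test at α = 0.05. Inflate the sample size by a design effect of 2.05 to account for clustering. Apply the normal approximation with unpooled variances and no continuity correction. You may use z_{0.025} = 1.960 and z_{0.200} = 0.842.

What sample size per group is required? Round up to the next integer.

n = (z_{α/2} + z_β)² · [p₁(1−p₁) + p₂(1−p₂)] / (p₁ − p₂)²
  = (1.960 + 0.842)² · (0.36·0.64 + 0.47·0.53) / (-0.11)²
  = (2.802)² · (0.2304 + 0.2491) / 0.0121
  = 7.8512 · 0.4795 / 0.0121
  = 311.13
Design effect: 2.05 × 311.13 = 637.81.
Round up → n = 638 per group.

n = 638 per group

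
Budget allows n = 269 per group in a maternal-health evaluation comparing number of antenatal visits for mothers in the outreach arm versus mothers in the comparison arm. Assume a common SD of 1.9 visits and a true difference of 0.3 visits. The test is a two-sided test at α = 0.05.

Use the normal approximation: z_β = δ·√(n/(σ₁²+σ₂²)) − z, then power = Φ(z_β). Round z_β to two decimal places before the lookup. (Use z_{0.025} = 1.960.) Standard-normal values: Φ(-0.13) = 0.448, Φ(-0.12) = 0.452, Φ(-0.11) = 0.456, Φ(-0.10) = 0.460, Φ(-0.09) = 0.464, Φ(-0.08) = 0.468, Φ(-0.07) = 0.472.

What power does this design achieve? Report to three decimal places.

z_β = δ·√(n/(σ₁²+σ₂²)) − z_{α/2}
    = 0.3 · √(269/7.22) − 1.960
    = 0.3 · 6.10390 − 1.960
    = 1.8312 − 1.960 = -0.1288 → -0.13
Power = Φ(-0.13) = 0.448.

Power ≈ 0.448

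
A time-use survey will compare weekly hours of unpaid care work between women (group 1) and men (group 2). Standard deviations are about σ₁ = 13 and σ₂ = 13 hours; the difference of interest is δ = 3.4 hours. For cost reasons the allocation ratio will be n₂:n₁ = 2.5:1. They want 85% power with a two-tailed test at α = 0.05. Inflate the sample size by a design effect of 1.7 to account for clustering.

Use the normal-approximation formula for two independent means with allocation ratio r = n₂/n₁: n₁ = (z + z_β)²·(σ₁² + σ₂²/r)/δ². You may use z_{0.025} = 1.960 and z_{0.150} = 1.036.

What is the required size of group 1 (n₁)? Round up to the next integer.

n₁ = (z_{α/2} + z_β)² · (σ₁² + σ₂²/r) / δ²
   = (1.960 + 1.036)² · (13² + 13²/2.5) / 3.4²
   = 8.9760 · (169 + 67.6) / 11.56
   = 8.9760 · 236.6 / 11.56
   = 183.71
Design effect: 1.7 × 183.71 = 312.31.
Round up → n₁ = 313; n₂ = r·n₁ = 2.5 × 313 = 783.

n₁ = 313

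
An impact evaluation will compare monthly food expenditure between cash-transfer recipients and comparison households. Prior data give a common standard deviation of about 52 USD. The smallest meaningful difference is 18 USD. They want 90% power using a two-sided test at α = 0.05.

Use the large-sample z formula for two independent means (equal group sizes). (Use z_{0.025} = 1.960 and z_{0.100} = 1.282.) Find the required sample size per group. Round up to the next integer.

n = (z_{α/2} + z_β)² · (σ₁² + σ₂²) / δ²
  = (1.960 + 1.282)² · (2·52² = 5408) / 18²
  = 10.5106 · 5408 / 324
  = 175.44
Round up → n = 176 per group.

n = 176 per group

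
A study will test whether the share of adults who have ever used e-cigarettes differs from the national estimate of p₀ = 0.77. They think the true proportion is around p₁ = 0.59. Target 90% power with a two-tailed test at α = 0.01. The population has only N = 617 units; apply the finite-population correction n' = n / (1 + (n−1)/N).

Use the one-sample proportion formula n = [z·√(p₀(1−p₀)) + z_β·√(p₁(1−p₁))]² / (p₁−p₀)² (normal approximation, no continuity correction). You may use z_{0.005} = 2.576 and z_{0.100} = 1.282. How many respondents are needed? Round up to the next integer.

n = 80

n = [z_{α/2}·√(p₀q₀) + z_β·√(p₁q₁)]² / (p₁ − p₀)²
  = [2.576·√(0.77·0.23) + 1.282·√(0.59·0.41)]² / (-0.18)²
  = [2.576·0.4208 + 1.282·0.4918]² / 0.0324
  = [1.7146]² / 0.0324
  = 90.74
Finite-population correction (N = 617): 90.74 / (1 + (90.74 − 1)/617) = 79.21.
Round up → n = 80.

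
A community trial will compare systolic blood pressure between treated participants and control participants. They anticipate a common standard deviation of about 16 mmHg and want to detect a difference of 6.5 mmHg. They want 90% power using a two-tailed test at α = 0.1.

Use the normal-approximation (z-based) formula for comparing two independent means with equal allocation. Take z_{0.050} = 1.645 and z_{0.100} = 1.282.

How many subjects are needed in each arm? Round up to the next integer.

n = 104 per group

n = (z_{α/2} + z_β)² · (σ₁² + σ₂²) / δ²
  = (1.645 + 1.282)² · (2·16² = 512) / 6.5²
  = 8.5673 · 512 / 42.25
  = 103.82
Round up → n = 104 per group.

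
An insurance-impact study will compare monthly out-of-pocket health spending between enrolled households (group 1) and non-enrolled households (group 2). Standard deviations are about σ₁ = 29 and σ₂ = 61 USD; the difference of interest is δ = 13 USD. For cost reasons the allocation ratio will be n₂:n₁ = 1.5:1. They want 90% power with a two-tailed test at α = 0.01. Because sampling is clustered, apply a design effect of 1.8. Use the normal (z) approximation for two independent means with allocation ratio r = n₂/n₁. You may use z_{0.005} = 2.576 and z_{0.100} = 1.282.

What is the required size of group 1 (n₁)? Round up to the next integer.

n₁ = (z_{α/2} + z_β)² · (σ₁² + σ₂²/r) / δ²
   = (2.576 + 1.282)² · (29² + 61²/1.5) / 13²
   = 14.8842 · (841 + 2480.7) / 169
   = 14.8842 · 3321.7 / 169
   = 292.55
Design effect: 1.8 × 292.55 = 526.58.
Round up → n₁ = 527; n₂ = r·n₁ = 1.5 × 527 = 791.

n₁ = 527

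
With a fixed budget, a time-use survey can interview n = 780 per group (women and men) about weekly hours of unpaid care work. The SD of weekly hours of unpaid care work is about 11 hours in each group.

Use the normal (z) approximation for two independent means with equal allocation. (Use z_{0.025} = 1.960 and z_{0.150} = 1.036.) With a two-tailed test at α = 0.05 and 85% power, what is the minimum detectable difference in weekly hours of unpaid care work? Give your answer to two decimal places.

δ = (z_{α/2} + z_β) · √((σ₁²+σ₂²)/n)
  = (1.960 + 1.036) · √(242/780)
  = 2.996 · √0.31026
  = 2.996 · 0.5570
  = 1.6688

Minimum detectable difference ≈ 1.67 hours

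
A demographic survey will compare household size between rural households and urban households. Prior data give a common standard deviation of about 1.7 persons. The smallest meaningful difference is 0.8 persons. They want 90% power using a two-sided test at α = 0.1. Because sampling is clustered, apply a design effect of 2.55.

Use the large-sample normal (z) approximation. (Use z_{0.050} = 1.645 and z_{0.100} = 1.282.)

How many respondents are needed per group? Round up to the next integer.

n = 198 per group

n = (z_{α/2} + z_β)² · (σ₁² + σ₂²) / δ²
  = (1.645 + 1.282)² · (2·1.7² = 5.78) / 0.8²
  = 8.5673 · 5.78 / 0.64
  = 77.37
Design effect: 2.55 × 77.37 = 197.30.
Round up → n = 198 per group.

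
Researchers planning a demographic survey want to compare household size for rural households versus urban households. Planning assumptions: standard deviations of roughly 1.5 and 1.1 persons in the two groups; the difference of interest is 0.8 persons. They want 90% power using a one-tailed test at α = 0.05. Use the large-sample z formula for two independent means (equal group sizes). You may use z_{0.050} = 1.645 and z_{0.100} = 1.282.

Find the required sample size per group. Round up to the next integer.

n = (z_α + z_β)² · (σ₁² + σ₂²) / δ²
  = (1.645 + 1.282)² · (1.5² + 1.1² = 3.46) / 0.8²
  = 8.5673 · 3.46 / 0.64
  = 46.32
Round up → n = 47 per group.

n = 47 per group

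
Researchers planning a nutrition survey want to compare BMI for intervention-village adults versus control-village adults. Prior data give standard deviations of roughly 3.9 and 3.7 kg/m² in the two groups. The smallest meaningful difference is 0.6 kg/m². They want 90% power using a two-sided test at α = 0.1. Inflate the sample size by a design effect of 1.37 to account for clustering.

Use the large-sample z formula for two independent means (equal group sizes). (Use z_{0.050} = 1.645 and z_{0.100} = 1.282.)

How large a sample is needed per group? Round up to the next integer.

n = (z_{α/2} + z_β)² · (σ₁² + σ₂²) / δ²
  = (1.645 + 1.282)² · (3.9² + 3.7² = 28.9) / 0.6²
  = 8.5673 · 28.9 / 0.36
  = 687.77
Design effect: 1.37 × 687.77 = 942.24.
Round up → n = 943 per group.

n = 943 per group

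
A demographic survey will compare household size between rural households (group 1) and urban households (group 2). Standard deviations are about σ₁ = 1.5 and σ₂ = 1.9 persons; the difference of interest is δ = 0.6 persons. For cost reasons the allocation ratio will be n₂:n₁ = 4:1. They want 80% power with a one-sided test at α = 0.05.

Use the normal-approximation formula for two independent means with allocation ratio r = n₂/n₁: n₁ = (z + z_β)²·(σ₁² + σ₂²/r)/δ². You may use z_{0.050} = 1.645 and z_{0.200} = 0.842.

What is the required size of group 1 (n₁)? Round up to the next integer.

n₁ = 55

n₁ = (z_α + z_β)² · (σ₁² + σ₂²/r) / δ²
   = (1.645 + 0.842)² · (1.5² + 1.9²/4) / 0.6²
   = 6.1852 · (2.25 + 0.9025) / 0.36
   = 6.1852 · 3.1525 / 0.36
   = 54.16
Round up → n₁ = 55; n₂ = r·n₁ = 4 × 55 = 220.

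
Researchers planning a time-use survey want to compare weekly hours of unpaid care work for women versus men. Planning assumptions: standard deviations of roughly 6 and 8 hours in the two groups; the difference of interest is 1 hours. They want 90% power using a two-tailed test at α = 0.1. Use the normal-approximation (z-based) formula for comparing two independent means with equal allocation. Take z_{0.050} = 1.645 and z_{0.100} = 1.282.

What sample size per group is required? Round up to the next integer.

n = 857 per group

n = (z_{α/2} + z_β)² · (σ₁² + σ₂²) / δ²
  = (1.645 + 1.282)² · (6² + 8² = 100) / 1²
  = 8.5673 · 100 / 1
  = 856.73
Round up → n = 857 per group.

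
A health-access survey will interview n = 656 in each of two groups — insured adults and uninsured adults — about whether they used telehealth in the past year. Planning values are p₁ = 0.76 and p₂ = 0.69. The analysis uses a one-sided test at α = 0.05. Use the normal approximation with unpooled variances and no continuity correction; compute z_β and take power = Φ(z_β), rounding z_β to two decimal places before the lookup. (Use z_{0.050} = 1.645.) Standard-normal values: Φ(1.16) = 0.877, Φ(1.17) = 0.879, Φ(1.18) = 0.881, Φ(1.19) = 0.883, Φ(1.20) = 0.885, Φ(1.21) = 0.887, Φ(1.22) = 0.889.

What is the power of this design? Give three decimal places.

z_β = |p₁−p₂|·√(n/[p₁q₁+p₂q₂]) − z_α
    = 0.07 · √(656/0.3963) − 1.645
    = 0.07 · 40.6855 − 1.645
    = 2.8480 − 1.645 = 1.2030 → 1.20
Power = Φ(1.20) = 0.885.

Power ≈ 0.885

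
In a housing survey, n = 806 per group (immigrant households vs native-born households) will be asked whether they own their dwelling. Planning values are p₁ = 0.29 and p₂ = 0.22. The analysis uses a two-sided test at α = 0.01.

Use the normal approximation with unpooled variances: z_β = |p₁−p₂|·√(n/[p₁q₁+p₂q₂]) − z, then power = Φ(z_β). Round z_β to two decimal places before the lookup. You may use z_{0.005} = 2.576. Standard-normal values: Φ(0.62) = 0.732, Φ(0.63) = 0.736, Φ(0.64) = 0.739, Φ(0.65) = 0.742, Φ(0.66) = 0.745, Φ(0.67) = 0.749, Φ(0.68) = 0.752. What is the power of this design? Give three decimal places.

z_β = |p₁−p₂|·√(n/[p₁q₁+p₂q₂]) − z_{α/2}
    = 0.07 · √(806/0.3775) − 2.576
    = 0.07 · 46.2071 − 2.576
    = 3.2345 − 2.576 = 0.6585 → 0.66
Power = Φ(0.66) = 0.745.

Power ≈ 0.745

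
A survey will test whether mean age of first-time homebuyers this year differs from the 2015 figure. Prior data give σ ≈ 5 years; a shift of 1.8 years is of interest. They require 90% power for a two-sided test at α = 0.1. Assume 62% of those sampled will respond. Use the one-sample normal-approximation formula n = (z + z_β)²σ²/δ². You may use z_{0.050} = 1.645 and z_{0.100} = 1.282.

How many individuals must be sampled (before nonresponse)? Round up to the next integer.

n = (z_{α/2} + z_β)² · σ² / δ²
  = (1.645 + 1.282)² · 5² / 1.8²
  = 8.5673 · 25 / 3.24
  = 66.11
Adjust for 62% response: 66.11 / 0.62 = 106.62.
Round up → n = 107.

n = 107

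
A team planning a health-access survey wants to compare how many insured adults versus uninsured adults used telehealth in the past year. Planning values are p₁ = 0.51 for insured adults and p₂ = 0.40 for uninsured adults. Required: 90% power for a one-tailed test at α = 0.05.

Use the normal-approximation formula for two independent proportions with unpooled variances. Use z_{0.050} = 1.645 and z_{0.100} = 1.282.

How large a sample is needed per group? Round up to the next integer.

n = 347 per group

n = (z_α + z_β)² · [p₁(1−p₁) + p₂(1−p₂)] / (p₁ − p₂)²
  = (1.645 + 1.282)² · (0.51·0.49 + 0.40·0.60) / (0.11)²
  = (2.927)² · (0.2499 + 0.2400) / 0.0121
  = 8.5673 · 0.4899 / 0.0121
  = 346.87
Round up → n = 347 per group.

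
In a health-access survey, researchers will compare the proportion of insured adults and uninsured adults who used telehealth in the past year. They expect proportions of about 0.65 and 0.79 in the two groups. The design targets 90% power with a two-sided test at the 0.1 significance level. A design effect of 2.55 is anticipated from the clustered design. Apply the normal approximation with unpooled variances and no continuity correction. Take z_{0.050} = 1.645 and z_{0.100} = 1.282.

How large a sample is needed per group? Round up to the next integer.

n = 439 per group

n = (z_{α/2} + z_β)² · [p₁(1−p₁) + p₂(1−p₂)] / (p₁ − p₂)²
  = (1.645 + 1.282)² · (0.65·0.35 + 0.79·0.21) / (-0.14)²
  = (2.927)² · (0.2275 + 0.1659) / 0.0196
  = 8.5673 · 0.3934 / 0.0196
  = 171.96
Design effect: 2.55 × 171.96 = 438.49.
Round up → n = 439 per group.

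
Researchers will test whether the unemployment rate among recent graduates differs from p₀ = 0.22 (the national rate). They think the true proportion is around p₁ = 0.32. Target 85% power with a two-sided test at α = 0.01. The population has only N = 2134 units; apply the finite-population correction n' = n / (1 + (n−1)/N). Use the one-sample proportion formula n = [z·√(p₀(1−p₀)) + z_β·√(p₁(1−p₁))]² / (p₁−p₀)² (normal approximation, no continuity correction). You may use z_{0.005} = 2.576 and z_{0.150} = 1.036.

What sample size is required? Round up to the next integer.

n = [z_{α/2}·√(p₀q₀) + z_β·√(p₁q₁)]² / (p₁ − p₀)²
  = [2.576·√(0.22·0.78) + 1.036·√(0.32·0.68)]² / (0.10)²
  = [2.576·0.4142 + 1.036·0.4665]² / 0.0100
  = [1.5504]² / 0.0100
  = 240.36
Finite-population correction (N = 2134): 240.36 / (1 + (240.36 − 1)/2134) = 216.12.
Round up → n = 217.

n = 217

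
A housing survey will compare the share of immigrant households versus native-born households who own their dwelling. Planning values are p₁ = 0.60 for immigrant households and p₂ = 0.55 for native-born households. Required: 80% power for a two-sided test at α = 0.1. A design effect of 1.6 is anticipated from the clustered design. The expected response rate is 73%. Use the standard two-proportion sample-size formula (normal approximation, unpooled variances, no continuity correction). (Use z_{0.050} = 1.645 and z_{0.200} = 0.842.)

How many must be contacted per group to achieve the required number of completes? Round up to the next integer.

n = 2644 per group

n = (z_{α/2} + z_β)² · [p₁(1−p₁) + p₂(1−p₂)] / (p₁ − p₂)²
  = (1.645 + 0.842)² · (0.60·0.40 + 0.55·0.45) / (0.05)²
  = (2.487)² · (0.2400 + 0.2475) / 0.0025
  = 6.1852 · 0.4875 / 0.0025
  = 1206.11
Design effect: 1.6 × 1206.11 = 1929.77.
Adjust for 73% response: 1929.77 / 0.73 = 2643.52.
Round up → n = 2644 per group.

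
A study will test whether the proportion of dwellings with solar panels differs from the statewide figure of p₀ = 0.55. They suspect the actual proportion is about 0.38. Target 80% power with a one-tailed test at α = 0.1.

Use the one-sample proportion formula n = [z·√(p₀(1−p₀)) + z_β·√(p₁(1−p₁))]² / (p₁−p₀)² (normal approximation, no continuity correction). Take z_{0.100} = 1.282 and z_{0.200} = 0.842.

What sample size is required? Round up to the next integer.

n = [z_α·√(p₀q₀) + z_β·√(p₁q₁)]² / (p₁ − p₀)²
  = [1.282·√(0.55·0.45) + 0.842·√(0.38·0.62)]² / (-0.17)²
  = [1.282·0.4975 + 0.842·0.4854]² / 0.0289
  = [1.0465]² / 0.0289
  = 37.89
Round up → n = 38.

n = 38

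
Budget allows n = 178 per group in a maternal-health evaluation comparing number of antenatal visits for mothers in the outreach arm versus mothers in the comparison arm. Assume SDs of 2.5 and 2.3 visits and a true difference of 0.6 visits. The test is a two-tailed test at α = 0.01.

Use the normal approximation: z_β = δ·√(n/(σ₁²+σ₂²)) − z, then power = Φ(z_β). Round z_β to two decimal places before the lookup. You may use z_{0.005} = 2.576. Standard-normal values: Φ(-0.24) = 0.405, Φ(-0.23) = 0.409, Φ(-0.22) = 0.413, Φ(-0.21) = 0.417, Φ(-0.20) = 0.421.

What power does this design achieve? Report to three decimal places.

z_β = δ·√(n/(σ₁²+σ₂²)) − z_{α/2}
    = 0.6 · √(178/11.54) − 2.576
    = 0.6 · 3.92742 − 2.576
    = 2.3565 − 2.576 = -0.2195 → -0.22
Power = Φ(-0.22) = 0.413.

Power ≈ 0.413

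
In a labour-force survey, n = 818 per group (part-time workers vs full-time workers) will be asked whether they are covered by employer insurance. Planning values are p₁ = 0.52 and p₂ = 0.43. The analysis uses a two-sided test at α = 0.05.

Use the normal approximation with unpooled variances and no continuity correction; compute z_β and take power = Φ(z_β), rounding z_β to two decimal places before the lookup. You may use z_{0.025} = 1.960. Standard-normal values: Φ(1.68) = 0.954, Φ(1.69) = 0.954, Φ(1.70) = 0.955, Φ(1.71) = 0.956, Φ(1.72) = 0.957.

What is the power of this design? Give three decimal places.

Power ≈ 0.955

z_β = |p₁−p₂|·√(n/[p₁q₁+p₂q₂]) − z_{α/2}
    = 0.09 · √(818/0.4947) − 1.960
    = 0.09 · 40.6636 − 1.960
    = 3.6597 − 1.960 = 1.6997 → 1.70
Power = Φ(1.70) = 0.955.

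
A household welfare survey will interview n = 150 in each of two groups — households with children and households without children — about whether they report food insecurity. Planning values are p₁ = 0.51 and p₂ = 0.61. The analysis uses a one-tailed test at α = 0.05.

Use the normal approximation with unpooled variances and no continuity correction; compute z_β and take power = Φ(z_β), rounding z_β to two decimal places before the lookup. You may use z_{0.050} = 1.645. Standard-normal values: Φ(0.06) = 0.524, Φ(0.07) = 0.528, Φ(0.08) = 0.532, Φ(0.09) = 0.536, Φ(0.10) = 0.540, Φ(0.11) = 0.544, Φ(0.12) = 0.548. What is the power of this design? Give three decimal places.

z_β = |p₁−p₂|·√(n/[p₁q₁+p₂q₂]) − z_α
    = 0.10 · √(150/0.4878) − 1.645
    = 0.10 · 17.5358 − 1.645
    = 1.7536 − 1.645 = 0.1086 → 0.11
Power = Φ(0.11) = 0.544.

Power ≈ 0.544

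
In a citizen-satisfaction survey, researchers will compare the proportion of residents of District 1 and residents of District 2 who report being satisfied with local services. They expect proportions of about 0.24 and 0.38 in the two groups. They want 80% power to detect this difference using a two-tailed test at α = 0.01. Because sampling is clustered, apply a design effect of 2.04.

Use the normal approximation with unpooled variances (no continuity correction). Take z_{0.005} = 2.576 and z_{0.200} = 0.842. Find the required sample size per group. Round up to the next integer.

n = 509 per group

n = (z_{α/2} + z_β)² · [p₁(1−p₁) + p₂(1−p₂)] / (p₁ − p₂)²
  = (2.576 + 0.842)² · (0.24·0.76 + 0.38·0.62) / (-0.14)²
  = (3.418)² · (0.1824 + 0.2356) / 0.0196
  = 11.6827 · 0.4180 / 0.0196
  = 249.15
Design effect: 2.04 × 249.15 = 508.27.
Round up → n = 509 per group.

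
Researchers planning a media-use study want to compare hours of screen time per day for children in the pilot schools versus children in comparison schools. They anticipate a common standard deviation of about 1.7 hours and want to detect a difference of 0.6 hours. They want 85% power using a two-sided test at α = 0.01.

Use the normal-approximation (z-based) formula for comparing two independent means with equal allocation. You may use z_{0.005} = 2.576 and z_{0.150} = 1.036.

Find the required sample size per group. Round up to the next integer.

n = (z_{α/2} + z_β)² · (σ₁² + σ₂²) / δ²
  = (2.576 + 1.036)² · (2·1.7² = 5.78) / 0.6²
  = 13.0465 · 5.78 / 0.36
  = 209.47
Round up → n = 210 per group.

n = 210 per group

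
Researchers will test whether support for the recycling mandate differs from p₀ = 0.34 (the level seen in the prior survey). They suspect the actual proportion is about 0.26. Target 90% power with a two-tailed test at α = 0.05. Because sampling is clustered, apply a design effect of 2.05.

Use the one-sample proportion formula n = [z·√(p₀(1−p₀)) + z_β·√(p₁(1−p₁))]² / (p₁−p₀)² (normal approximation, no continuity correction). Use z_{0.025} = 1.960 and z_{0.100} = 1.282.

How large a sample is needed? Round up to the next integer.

n = 712

n = [z_{α/2}·√(p₀q₀) + z_β·√(p₁q₁)]² / (p₁ − p₀)²
  = [1.960·√(0.34·0.66) + 1.282·√(0.26·0.74)]² / (-0.08)²
  = [1.960·0.4737 + 1.282·0.4386]² / 0.0064
  = [1.4908]² / 0.0064
  = 347.26
Design effect: 2.05 × 347.26 = 711.89.
Round up → n = 712.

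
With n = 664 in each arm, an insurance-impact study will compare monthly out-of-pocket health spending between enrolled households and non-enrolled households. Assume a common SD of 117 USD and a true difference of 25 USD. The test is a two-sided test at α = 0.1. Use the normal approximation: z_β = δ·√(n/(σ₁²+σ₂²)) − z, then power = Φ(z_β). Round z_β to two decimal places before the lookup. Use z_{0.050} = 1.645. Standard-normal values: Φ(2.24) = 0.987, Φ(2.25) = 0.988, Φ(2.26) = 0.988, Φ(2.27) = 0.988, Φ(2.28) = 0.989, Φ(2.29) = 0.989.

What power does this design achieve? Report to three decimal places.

Power ≈ 0.988

z_β = δ·√(n/(σ₁²+σ₂²)) − z_{α/2}
    = 25 · √(664/27378) − 1.645
    = 25 · 0.15573 − 1.645
    = 3.8933 − 1.645 = 2.2483 → 2.25
Power = Φ(2.25) = 0.988.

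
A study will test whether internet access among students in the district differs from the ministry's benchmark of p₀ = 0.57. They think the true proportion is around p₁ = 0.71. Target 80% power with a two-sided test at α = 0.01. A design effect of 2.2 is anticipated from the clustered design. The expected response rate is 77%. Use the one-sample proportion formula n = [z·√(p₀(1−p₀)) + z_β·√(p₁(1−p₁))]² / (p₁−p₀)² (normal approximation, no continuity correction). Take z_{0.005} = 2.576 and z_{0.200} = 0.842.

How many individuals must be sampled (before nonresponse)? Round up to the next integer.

n = [z_{α/2}·√(p₀q₀) + z_β·√(p₁q₁)]² / (p₁ − p₀)²
  = [2.576·√(0.57·0.43) + 0.842·√(0.71·0.29)]² / (0.14)²
  = [2.576·0.4951 + 0.842·0.4538]² / 0.0196
  = [1.6574]² / 0.0196
  = 140.15
Design effect: 2.2 × 140.15 = 308.33.
Adjust for 77% response: 308.33 / 0.77 = 400.43.
Round up → n = 401.

n = 401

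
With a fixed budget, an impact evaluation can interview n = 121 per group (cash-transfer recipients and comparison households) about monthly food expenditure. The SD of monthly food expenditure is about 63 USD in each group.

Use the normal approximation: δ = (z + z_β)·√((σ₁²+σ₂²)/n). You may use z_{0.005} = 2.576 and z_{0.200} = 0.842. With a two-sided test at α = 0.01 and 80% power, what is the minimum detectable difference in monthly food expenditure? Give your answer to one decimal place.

δ = (z_{α/2} + z_β) · √((σ₁²+σ₂²)/n)
  = (2.576 + 0.842) · √(7938/121)
  = 3.418 · √65.6033
  = 3.418 · 8.0996
  = 27.6844

Minimum detectable difference ≈ 27.7 USD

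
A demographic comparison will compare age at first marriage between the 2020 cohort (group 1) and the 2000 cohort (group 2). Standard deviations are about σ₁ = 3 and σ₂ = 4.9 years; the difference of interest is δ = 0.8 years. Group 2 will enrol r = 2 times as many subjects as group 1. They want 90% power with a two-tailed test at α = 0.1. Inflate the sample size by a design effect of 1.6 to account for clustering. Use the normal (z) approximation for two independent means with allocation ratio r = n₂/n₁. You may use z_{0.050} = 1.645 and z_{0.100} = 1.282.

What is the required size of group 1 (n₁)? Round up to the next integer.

n₁ = (z_{α/2} + z_β)² · (σ₁² + σ₂²/r) / δ²
   = (1.645 + 1.282)² · (3² + 4.9²/2) / 0.8²
   = 8.5673 · (9 + 12.005) / 0.64
   = 8.5673 · 21.005 / 0.64
   = 281.18
Design effect: 1.6 × 281.18 = 449.89.
Round up → n₁ = 450; n₂ = r·n₁ = 2 × 450 = 900.

n₁ = 450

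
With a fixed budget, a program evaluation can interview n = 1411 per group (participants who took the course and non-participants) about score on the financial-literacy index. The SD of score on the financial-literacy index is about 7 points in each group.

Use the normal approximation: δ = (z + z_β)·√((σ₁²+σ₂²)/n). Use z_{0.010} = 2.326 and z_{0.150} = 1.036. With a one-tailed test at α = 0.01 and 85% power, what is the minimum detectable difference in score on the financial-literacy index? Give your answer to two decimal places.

Minimum detectable difference ≈ 0.89 points

δ = (z_α + z_β) · √((σ₁²+σ₂²)/n)
  = (2.326 + 1.036) · √(98/1411)
  = 3.362 · √0.06945
  = 3.362 · 0.2635
  = 0.8860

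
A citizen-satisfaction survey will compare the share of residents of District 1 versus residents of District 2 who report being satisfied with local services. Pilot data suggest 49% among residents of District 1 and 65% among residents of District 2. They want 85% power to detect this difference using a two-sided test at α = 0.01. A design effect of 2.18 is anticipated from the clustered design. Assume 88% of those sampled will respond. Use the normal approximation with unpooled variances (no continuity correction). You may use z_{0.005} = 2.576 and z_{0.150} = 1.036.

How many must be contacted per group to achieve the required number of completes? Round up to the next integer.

n = 603 per group

n = (z_{α/2} + z_β)² · [p₁(1−p₁) + p₂(1−p₂)] / (p₁ − p₂)²
  = (2.576 + 1.036)² · (0.49·0.51 + 0.65·0.35) / (-0.16)²
  = (3.612)² · (0.2499 + 0.2275) / 0.0256
  = 13.0465 · 0.4774 / 0.0256
  = 243.30
Design effect: 2.18 × 243.30 = 530.39.
Adjust for 88% response: 530.39 / 0.88 = 602.71.
Round up → n = 603 per group.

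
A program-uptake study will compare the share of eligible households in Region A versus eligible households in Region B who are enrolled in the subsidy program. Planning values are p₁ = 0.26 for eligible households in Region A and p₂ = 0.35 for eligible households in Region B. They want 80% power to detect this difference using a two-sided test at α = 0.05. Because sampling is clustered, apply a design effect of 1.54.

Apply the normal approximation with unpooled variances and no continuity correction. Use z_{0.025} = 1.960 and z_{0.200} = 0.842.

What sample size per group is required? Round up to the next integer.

n = (z_{α/2} + z_β)² · [p₁(1−p₁) + p₂(1−p₂)] / (p₁ − p₂)²
  = (1.960 + 0.842)² · (0.26·0.74 + 0.35·0.65) / (-0.09)²
  = (2.802)² · (0.1924 + 0.2275) / 0.0081
  = 7.8512 · 0.4199 / 0.0081
  = 407.00
Design effect: 1.54 × 407.00 = 626.78.
Round up → n = 627 per group.

n = 627 per group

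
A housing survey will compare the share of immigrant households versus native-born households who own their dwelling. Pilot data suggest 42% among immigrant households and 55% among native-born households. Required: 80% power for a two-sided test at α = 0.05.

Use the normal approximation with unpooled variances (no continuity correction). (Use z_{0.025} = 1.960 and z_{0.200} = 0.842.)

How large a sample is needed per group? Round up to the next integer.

n = (z_{α/2} + z_β)² · [p₁(1−p₁) + p₂(1−p₂)] / (p₁ − p₂)²
  = (1.960 + 0.842)² · (0.42·0.58 + 0.55·0.45) / (-0.13)²
  = (2.802)² · (0.2436 + 0.2475) / 0.0169
  = 7.8512 · 0.4911 / 0.0169
  = 228.15
Round up → n = 229 per group.

n = 229 per group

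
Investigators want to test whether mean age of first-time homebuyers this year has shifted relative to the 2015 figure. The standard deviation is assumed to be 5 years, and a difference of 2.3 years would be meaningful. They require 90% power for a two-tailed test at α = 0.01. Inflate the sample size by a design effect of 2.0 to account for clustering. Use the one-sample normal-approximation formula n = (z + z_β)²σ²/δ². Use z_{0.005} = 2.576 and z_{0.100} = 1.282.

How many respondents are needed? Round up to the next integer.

n = 141

n = (z_{α/2} + z_β)² · σ² / δ²
  = (2.576 + 1.282)² · 5² / 2.3²
  = 14.8842 · 25 / 5.29
  = 70.34
Design effect: 2.0 × 70.34 = 140.68.
Round up → n = 141.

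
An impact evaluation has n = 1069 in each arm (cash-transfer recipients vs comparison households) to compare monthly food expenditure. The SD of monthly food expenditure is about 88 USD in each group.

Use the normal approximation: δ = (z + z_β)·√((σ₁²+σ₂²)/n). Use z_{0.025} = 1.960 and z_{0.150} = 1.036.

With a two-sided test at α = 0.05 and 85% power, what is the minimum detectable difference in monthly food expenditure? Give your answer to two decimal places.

δ = (z_{α/2} + z_β) · √((σ₁²+σ₂²)/n)
  = (1.960 + 1.036) · √(15488/1069)
  = 2.996 · √14.4883
  = 2.996 · 3.8064
  = 11.4038

Minimum detectable difference ≈ 11.40 USD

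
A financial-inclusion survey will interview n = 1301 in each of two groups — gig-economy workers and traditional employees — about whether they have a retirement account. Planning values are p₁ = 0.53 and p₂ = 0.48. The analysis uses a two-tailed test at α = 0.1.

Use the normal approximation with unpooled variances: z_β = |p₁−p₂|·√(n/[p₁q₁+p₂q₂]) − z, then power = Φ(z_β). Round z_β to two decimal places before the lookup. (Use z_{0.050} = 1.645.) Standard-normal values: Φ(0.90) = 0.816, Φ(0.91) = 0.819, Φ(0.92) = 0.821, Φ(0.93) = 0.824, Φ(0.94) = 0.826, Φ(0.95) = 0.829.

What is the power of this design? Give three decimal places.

z_β = |p₁−p₂|·√(n/[p₁q₁+p₂q₂]) − z_{α/2}
    = 0.05 · √(1301/0.4987) − 1.645
    = 0.05 · 51.0762 − 1.645
    = 2.5538 − 1.645 = 0.9088 → 0.91
Power = Φ(0.91) = 0.819.

Power ≈ 0.819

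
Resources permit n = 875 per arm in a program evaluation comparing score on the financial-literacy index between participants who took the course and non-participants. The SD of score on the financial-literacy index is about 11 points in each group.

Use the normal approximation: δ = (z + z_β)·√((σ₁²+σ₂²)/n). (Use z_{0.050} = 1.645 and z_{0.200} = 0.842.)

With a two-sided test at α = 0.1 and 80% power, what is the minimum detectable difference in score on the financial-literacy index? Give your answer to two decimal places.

δ = (z_{α/2} + z_β) · √((σ₁²+σ₂²)/n)
  = (1.645 + 0.842) · √(242/875)
  = 2.487 · √0.27657
  = 2.487 · 0.5259
  = 1.3079

Minimum detectable difference ≈ 1.31 points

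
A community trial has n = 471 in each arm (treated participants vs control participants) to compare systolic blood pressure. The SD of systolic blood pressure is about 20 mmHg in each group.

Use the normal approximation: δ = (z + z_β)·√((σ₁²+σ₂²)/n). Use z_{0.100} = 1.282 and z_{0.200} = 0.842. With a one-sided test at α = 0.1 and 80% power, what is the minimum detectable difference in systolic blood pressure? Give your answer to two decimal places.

Minimum detectable difference ≈ 2.77 mmHg

δ = (z_α + z_β) · √((σ₁²+σ₂²)/n)
  = (1.282 + 0.842) · √(800/471)
  = 2.124 · √1.6985
  = 2.124 · 1.3033
  = 2.7681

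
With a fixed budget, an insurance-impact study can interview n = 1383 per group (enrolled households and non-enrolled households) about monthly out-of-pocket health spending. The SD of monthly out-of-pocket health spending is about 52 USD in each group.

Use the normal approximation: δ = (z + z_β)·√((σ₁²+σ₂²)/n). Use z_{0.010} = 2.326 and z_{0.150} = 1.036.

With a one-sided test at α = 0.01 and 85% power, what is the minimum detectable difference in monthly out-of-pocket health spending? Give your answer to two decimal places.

Minimum detectable difference ≈ 6.65 USD

δ = (z_α + z_β) · √((σ₁²+σ₂²)/n)
  = (2.326 + 1.036) · √(5408/1383)
  = 3.362 · √3.9103
  = 3.362 · 1.9775
  = 6.6482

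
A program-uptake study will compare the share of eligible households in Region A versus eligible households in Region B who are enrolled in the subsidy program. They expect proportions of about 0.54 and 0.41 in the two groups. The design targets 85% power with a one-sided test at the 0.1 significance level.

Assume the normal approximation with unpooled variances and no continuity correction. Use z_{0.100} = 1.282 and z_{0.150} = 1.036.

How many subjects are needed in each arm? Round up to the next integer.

n = 156 per group

n = (z_α + z_β)² · [p₁(1−p₁) + p₂(1−p₂)] / (p₁ − p₂)²
  = (1.282 + 1.036)² · (0.54·0.46 + 0.41·0.59) / (0.13)²
  = (2.318)² · (0.2484 + 0.2419) / 0.0169
  = 5.3731 · 0.4903 / 0.0169
  = 155.88
Round up → n = 156 per group.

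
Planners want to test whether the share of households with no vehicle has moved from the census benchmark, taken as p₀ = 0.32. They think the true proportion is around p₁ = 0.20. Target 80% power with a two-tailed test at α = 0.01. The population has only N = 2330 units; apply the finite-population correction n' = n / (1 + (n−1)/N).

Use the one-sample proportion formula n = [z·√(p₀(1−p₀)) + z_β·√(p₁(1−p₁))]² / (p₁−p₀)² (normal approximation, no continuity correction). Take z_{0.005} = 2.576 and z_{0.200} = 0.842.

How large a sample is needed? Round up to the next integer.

n = [z_{α/2}·√(p₀q₀) + z_β·√(p₁q₁)]² / (p₁ − p₀)²
  = [2.576·√(0.32·0.68) + 0.842·√(0.20·0.80)]² / (-0.12)²
  = [2.576·0.4665 + 0.842·0.4000]² / 0.0144
  = [1.5384]² / 0.0144
  = 164.36
Finite-population correction (N = 2330): 164.36 / (1 + (164.36 − 1)/2330) = 153.59.
Round up → n = 154.

n = 154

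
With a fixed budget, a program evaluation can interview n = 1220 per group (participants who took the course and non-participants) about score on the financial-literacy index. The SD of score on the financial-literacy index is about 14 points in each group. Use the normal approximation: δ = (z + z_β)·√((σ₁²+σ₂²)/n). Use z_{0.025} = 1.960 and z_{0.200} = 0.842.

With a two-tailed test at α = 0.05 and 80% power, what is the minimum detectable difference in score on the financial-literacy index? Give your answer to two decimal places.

δ = (z_{α/2} + z_β) · √((σ₁²+σ₂²)/n)
  = (1.960 + 0.842) · √(392/1220)
  = 2.802 · √0.32131
  = 2.802 · 0.5668
  = 1.5883

Minimum detectable difference ≈ 1.59 points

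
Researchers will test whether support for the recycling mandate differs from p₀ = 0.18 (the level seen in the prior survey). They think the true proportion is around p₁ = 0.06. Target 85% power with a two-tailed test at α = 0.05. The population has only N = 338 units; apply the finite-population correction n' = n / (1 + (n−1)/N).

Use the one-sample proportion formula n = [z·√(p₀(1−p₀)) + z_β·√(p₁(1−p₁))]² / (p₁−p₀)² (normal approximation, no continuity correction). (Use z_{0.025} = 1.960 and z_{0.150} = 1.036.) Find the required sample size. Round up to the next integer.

n = 58

n = [z_{α/2}·√(p₀q₀) + z_β·√(p₁q₁)]² / (p₁ − p₀)²
  = [1.960·√(0.18·0.82) + 1.036·√(0.06·0.94)]² / (-0.12)²
  = [1.960·0.3842 + 1.036·0.2375]² / 0.0144
  = [0.9990]² / 0.0144
  = 69.31
Finite-population correction (N = 338): 69.31 / (1 + (69.31 − 1)/338) = 57.66.
Round up → n = 58.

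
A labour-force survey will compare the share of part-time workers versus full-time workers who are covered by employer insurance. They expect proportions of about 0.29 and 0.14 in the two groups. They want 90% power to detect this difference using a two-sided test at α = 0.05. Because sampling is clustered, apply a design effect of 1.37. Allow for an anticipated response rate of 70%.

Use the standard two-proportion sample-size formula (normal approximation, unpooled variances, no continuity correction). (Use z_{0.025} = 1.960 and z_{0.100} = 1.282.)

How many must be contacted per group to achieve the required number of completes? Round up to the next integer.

n = 299 per group

n = (z_{α/2} + z_β)² · [p₁(1−p₁) + p₂(1−p₂)] / (p₁ − p₂)²
  = (1.960 + 1.282)² · (0.29·0.71 + 0.14·0.86) / (0.15)²
  = (3.242)² · (0.2059 + 0.1204) / 0.0225
  = 10.5106 · 0.3263 / 0.0225
  = 152.43
Design effect: 1.37 × 152.43 = 208.82.
Adjust for 70% response: 208.82 / 0.70 = 298.32.
Round up → n = 299 per group.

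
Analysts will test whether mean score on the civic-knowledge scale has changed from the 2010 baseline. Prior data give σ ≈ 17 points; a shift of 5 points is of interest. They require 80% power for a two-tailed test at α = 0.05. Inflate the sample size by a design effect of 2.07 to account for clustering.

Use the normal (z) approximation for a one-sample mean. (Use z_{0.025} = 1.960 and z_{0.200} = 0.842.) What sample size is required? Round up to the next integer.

n = (z_{α/2} + z_β)² · σ² / δ²
  = (1.960 + 0.842)² · 17² / 5²
  = 7.8512 · 289 / 25
  = 90.76
Design effect: 2.07 × 90.76 = 187.87.
Round up → n = 188.

n = 188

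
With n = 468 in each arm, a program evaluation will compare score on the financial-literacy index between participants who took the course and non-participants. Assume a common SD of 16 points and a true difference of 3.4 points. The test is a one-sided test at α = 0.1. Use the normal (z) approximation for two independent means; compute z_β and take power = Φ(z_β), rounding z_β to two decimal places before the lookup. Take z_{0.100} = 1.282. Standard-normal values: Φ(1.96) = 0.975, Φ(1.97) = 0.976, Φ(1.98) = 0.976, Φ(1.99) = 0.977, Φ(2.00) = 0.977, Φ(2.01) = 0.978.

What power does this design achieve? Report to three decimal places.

z_β = δ·√(n/(σ₁²+σ₂²)) − z_α
    = 3.4 · √(468/512) − 1.282
    = 3.4 · 0.95607 − 1.282
    = 3.2506 − 1.282 = 1.9686 → 1.97
Power = Φ(1.97) = 0.976.

Power ≈ 0.976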